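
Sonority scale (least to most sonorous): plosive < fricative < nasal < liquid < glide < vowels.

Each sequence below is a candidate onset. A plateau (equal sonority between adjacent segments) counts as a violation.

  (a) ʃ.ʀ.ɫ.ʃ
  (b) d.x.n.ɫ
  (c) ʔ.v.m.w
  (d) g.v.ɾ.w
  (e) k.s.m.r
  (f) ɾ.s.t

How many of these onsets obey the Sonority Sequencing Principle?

4

(a) 2-4-4-2 → violates
(b) 1-2-3-4 → obeys
(c) 1-2-3-5 → obeys
(d) 1-2-4-5 → obeys
(e) 1-2-3-4 → obeys
(f) 4-2-1 → violates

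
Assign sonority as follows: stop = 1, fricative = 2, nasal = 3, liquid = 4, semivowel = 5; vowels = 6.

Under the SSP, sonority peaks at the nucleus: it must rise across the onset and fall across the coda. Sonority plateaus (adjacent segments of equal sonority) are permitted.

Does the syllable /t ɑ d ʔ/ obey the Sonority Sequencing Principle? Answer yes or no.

yes

Onset: /t/ is a stop (sonority 1); then the nucleus /ɑ/ (sonority 6).
Onset profile 1-6 — rises to the nucleus.
Coda: /d/ is a stop (sonority 1), /ʔ/ is a stop (sonority 1).
Coda profile 6-1-1 — falls from the nucleus.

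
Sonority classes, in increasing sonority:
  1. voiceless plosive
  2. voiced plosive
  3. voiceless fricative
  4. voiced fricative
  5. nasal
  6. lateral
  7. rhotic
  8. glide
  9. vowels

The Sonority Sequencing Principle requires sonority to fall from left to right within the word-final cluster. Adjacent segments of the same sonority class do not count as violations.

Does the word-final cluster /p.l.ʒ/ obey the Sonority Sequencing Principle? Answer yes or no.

/p/: voiceless plosive = 1.
/l/: lateral = 6.
/ʒ/: voiced fricative = 4.
The profile is 1-6-4. Between /p/ (1) and /l/ (6) sonority does not fall, so the cluster violates the SSP.

no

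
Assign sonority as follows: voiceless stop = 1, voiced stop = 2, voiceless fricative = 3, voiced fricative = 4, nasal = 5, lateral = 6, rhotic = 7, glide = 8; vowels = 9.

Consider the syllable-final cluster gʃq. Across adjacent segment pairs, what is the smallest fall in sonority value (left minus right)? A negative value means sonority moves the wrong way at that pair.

-1

/g/: voiced stop = 2.
/ʃ/: voiceless fricative = 3.
/q/: voiceless stop = 1.
/g/→/ʃ/: change -1.
/ʃ/→/q/: change +2.
Minimum = -1.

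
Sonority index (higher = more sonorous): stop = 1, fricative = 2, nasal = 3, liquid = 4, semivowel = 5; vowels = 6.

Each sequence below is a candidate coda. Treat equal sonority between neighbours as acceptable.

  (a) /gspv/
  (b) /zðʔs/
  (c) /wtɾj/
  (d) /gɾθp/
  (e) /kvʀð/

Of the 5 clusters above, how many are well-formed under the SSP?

0

(a) 1-2-1-2 → violates
(b) 2-2-1-2 → violates
(c) 5-1-4-5 → violates
(d) 1-4-2-1 → violates
(e) 1-2-4-2 → violates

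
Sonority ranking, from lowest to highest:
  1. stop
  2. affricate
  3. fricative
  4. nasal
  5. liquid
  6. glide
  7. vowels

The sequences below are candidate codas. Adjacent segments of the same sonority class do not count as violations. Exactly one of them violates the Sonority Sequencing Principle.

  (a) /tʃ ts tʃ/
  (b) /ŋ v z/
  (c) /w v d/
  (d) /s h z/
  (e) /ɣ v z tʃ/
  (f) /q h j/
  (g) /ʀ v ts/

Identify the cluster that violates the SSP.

(a) 2-2-2 → obeys
(b) 4-3-3 → obeys
(c) 6-3-1 → obeys
(d) 3-3-3 → obeys
(e) 3-3-3-2 → obeys
(f) 1-3-6 → violates
(g) 5-3-2 → obeys

f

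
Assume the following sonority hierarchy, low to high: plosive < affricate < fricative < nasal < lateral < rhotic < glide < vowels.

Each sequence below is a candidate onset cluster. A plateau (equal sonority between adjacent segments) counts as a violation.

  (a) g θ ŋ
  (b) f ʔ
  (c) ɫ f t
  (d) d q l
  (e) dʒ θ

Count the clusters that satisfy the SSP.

2

(a) g θ ŋ: profile 1-3-4 — obeys.
(b) f ʔ: profile 3-1 — violates.
(c) ɫ f t: profile 5-3-1 — violates.
(d) d q l: profile 1-1-5 — violates.
(e) dʒ θ: profile 2-3 — obeys.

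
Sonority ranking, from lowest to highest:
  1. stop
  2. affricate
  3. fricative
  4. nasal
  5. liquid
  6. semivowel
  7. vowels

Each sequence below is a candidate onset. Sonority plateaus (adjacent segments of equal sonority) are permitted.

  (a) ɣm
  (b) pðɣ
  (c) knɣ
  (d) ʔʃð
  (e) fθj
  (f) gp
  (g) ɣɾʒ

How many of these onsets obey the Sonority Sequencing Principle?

5

(a) sonority 3-4: well-formed.
(b) sonority 1-3-3: well-formed.
(c) sonority 1-4-3: ill-formed.
(d) sonority 1-3-3: well-formed.
(e) sonority 3-3-6: well-formed.
(f) sonority 1-1: well-formed.
(g) sonority 3-5-3: ill-formed.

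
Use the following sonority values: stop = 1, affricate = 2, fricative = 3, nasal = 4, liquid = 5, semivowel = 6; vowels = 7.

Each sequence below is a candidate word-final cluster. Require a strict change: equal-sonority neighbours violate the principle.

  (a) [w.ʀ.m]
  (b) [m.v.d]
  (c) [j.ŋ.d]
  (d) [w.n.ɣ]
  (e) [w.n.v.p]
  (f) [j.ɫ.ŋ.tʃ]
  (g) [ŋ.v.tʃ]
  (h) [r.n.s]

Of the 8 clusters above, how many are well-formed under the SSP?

(a) 6-5-4 → obeys
(b) 4-3-1 → obeys
(c) 6-4-1 → obeys
(d) 6-4-3 → obeys
(e) 6-4-3-1 → obeys
(f) 6-5-4-2 → obeys
(g) 4-3-2 → obeys
(h) 5-4-3 → obeys

8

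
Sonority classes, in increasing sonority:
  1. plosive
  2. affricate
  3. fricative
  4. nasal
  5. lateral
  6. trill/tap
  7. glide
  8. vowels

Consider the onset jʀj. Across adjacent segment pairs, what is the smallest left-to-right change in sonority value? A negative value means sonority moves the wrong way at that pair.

/j/ is a glide (sonority 7).
/ʀ/ is a trill/tap (sonority 6).
/j/ is a glide (sonority 7).
/j/→/ʀ/: change -1.
/ʀ/→/j/: change +1.
Minimum = -1.

-1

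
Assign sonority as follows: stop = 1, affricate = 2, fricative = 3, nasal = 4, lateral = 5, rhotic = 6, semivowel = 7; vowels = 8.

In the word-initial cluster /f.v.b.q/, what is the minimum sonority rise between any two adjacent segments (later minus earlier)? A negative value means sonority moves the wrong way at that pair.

-2

/f/ — fricative, sonority 3.
/v/ — fricative, sonority 3.
/b/ — stop, sonority 1.
/q/ — stop, sonority 1.
/f/→/v/: change +0.
/v/→/b/: change -2.
/b/→/q/: change +0.
Minimum = -2.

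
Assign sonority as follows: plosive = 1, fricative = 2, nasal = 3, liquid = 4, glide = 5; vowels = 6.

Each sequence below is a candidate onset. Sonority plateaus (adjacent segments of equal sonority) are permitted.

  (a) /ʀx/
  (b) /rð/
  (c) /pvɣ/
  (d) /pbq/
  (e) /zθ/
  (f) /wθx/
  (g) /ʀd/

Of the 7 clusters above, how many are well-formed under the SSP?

(a) 4-2 → violates
(b) 4-2 → violates
(c) 1-2-2 → obeys
(d) 1-1-1 → obeys
(e) 2-2 → obeys
(f) 5-2-2 → violates
(g) 4-1 → violates

3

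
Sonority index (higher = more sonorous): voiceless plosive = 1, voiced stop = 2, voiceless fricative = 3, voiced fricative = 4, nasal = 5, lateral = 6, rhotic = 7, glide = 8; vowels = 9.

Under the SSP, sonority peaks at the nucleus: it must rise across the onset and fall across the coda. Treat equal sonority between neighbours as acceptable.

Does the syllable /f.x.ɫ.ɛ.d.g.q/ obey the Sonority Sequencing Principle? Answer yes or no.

Onset: /f/ is a voiceless fricative (sonority 3), /x/ is a voiceless fricative (sonority 3), /ɫ/ is a lateral (sonority 6); then the nucleus /ɛ/ (sonority 9).
Onset profile 3-3-6-9 — rises to the nucleus.
Coda: /d/ is a voiced stop (sonority 2), /g/ is a voiced stop (sonority 2), /q/ is a voiceless plosive (sonority 1).
Coda profile 9-2-2-1 — falls from the nucleus.

yes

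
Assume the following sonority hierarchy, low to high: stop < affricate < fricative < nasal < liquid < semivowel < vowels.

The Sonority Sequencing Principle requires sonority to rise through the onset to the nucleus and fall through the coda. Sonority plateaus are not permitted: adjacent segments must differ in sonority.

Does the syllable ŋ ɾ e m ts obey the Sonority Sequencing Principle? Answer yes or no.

yes

Onset: /ŋ/ is a nasal (sonority 4), /ɾ/ is a liquid (sonority 5); then the nucleus /e/ (sonority 7).
Onset profile 4-5-7 — rises to the nucleus.
Coda: /m/ is a nasal (sonority 4), /ts/ is an affricate (sonority 2).
Coda profile 7-4-2 — falls from the nucleus.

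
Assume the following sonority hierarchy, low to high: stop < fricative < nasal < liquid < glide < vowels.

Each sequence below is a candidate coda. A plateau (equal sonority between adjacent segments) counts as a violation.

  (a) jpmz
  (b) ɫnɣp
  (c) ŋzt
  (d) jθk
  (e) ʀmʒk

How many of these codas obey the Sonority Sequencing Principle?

4

(a) 5-1-3-2 → violates
(b) 4-3-2-1 → obeys
(c) 3-2-1 → obeys
(d) 5-2-1 → obeys
(e) 4-3-2-1 → obeys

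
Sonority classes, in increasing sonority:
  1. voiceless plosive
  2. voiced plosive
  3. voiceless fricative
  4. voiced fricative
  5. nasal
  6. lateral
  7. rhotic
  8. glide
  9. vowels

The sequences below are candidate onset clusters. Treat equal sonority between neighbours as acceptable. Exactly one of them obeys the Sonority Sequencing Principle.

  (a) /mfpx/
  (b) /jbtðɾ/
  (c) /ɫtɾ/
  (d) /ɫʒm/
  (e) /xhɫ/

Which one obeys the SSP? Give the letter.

(a) /mfpx/: profile 5-3-1-3 — violates.
(b) /jbtðɾ/: profile 8-2-1-4-7 — violates.
(c) /ɫtɾ/: profile 6-1-7 — violates.
(d) /ɫʒm/: profile 6-4-5 — violates.
(e) /xhɫ/: profile 3-3-6 — obeys.

e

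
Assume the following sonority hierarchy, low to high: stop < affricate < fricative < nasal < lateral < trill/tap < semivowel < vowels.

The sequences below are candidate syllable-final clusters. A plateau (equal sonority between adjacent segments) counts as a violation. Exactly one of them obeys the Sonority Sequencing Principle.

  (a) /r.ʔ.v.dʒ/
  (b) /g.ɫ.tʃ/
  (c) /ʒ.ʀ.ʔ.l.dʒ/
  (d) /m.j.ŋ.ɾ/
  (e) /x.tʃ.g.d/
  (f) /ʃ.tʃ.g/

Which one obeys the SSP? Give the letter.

f

(a) /r.ʔ.v.dʒ/: profile 6-1-3-2 — violates.
(b) /g.ɫ.tʃ/: profile 1-5-2 — violates.
(c) /ʒ.ʀ.ʔ.l.dʒ/: profile 3-6-1-5-2 — violates.
(d) /m.j.ŋ.ɾ/: profile 4-7-4-6 — violates.
(e) /x.tʃ.g.d/: profile 3-2-1-1 — violates.
(f) /ʃ.tʃ.g/: profile 3-2-1 — obeys.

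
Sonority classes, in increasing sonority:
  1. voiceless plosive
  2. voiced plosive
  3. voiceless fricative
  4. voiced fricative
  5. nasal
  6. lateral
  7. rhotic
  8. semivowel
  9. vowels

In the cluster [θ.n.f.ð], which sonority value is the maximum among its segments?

/θ/: voiceless fricative = 3.
/n/: nasal = 5.
/f/: voiceless fricative = 3.
/ð/: voiced fricative = 4.
The maximum is 5.

5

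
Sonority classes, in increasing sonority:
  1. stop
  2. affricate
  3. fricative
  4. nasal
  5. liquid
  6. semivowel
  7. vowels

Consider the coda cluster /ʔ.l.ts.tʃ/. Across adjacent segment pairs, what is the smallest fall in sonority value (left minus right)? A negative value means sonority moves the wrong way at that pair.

-4

/ʔ/ — stop, sonority 1.
/l/ — liquid, sonority 5.
/ts/ — affricate, sonority 2.
/tʃ/ — affricate, sonority 2.
/ʔ/→/l/: change -4.
/l/→/ts/: change +3.
/ts/→/tʃ/: change +0.
Minimum = -4.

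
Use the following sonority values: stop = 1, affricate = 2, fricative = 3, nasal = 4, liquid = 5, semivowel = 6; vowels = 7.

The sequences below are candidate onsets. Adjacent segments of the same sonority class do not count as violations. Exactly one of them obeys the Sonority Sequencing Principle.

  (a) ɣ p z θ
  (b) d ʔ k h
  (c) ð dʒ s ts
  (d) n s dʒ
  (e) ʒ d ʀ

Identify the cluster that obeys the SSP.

b

(a) ɣ p z θ: profile 3-1-3-3 — violates.
(b) d ʔ k h: profile 1-1-1-3 — obeys.
(c) ð dʒ s ts: profile 3-2-3-2 — violates.
(d) n s dʒ: profile 4-3-2 — violates.
(e) ʒ d ʀ: profile 3-1-5 — violates.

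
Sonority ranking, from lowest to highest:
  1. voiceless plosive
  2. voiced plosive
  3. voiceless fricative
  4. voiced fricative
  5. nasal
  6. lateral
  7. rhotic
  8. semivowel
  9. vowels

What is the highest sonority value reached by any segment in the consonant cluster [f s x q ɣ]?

4

/f/ is a voiceless fricative (sonority 3).
/s/ is a voiceless fricative (sonority 3).
/x/ is a voiceless fricative (sonority 3).
/q/ is a voiceless plosive (sonority 1).
/ɣ/ is a voiced fricative (sonority 4).
The maximum is 4.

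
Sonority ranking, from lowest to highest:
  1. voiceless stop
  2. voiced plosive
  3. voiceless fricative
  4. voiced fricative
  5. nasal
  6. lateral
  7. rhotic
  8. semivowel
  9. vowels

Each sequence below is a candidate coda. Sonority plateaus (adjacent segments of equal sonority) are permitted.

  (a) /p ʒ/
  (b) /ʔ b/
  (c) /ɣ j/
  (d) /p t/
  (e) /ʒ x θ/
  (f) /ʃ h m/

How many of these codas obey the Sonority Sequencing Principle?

(a) /p ʒ/: profile 1-4 — violates.
(b) /ʔ b/: profile 1-2 — violates.
(c) /ɣ j/: profile 4-8 — violates.
(d) /p t/: profile 1-1 — obeys.
(e) /ʒ x θ/: profile 4-3-3 — obeys.
(f) /ʃ h m/: profile 3-3-5 — violates.

2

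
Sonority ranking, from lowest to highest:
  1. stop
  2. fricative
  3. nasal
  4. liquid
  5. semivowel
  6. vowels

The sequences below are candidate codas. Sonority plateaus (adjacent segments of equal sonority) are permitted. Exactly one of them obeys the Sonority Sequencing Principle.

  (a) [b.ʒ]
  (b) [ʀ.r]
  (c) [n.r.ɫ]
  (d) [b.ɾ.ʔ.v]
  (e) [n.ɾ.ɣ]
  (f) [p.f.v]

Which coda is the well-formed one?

(a) 1-2 → violates
(b) 4-4 → obeys
(c) 3-4-4 → violates
(d) 1-4-1-2 → violates
(e) 3-4-2 → violates
(f) 1-2-2 → violates

b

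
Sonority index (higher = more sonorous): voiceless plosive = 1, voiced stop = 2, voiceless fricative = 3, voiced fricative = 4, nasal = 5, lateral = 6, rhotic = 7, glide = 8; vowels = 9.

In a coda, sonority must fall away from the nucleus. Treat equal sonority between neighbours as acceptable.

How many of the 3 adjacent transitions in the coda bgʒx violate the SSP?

1

/b/ — voiced stop, sonority 2.
/g/ — voiced stop, sonority 2.
/ʒ/ — voiced fricative, sonority 4.
/x/ — voiceless fricative, sonority 3.
/b/→/g/: 2→2 (plateau, allowed) — ok.
/g/→/ʒ/: 2→4 (does not fall) — violation.
/ʒ/→/x/: 4→3 (falls) — ok.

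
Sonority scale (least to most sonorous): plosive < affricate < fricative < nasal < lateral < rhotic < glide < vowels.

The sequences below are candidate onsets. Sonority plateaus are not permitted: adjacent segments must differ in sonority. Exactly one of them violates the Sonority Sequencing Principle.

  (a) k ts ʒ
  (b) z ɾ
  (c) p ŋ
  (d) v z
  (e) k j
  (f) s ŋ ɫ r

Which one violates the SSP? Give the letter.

d

(a) sonority 1-2-3: well-formed.
(b) sonority 3-6: well-formed.
(c) sonority 1-4: well-formed.
(d) sonority 3-3: ill-formed.
(e) sonority 1-7: well-formed.
(f) sonority 3-4-5-6: well-formed.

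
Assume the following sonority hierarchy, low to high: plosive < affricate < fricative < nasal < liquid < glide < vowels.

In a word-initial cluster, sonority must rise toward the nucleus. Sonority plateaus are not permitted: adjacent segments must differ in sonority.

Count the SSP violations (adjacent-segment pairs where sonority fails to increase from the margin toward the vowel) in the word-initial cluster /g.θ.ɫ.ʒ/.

/g/ is a plosive (sonority 1).
/θ/ is a fricative (sonority 3).
/ɫ/ is a liquid (sonority 5).
/ʒ/ is a fricative (sonority 3).
/g/→/θ/: 1→3 (rises) — ok.
/θ/→/ɫ/: 3→5 (rises) — ok.
/ɫ/→/ʒ/: 5→3 (does not rise) — violation.

1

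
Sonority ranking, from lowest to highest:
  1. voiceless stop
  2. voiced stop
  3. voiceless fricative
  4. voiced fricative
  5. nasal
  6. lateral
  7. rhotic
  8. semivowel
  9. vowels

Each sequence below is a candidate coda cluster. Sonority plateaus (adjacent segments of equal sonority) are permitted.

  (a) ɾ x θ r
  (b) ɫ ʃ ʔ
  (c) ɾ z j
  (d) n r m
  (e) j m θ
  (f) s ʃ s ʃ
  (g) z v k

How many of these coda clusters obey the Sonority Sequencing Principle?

4

(a) sonority 7-3-3-7: ill-formed.
(b) sonority 6-3-1: well-formed.
(c) sonority 7-4-8: ill-formed.
(d) sonority 5-7-5: ill-formed.
(e) sonority 8-5-3: well-formed.
(f) sonority 3-3-3-3: well-formed.
(g) sonority 4-4-1: well-formed.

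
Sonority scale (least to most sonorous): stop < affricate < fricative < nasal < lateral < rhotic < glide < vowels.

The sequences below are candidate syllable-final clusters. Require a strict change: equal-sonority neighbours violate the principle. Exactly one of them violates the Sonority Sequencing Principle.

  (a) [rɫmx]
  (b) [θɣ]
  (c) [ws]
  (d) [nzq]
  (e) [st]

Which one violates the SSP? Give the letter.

(a) [rɫmx]: profile 6-5-4-3 — obeys.
(b) [θɣ]: profile 3-3 — violates.
(c) [ws]: profile 7-3 — obeys.
(d) [nzq]: profile 4-3-1 — obeys.
(e) [st]: profile 3-1 — obeys.

b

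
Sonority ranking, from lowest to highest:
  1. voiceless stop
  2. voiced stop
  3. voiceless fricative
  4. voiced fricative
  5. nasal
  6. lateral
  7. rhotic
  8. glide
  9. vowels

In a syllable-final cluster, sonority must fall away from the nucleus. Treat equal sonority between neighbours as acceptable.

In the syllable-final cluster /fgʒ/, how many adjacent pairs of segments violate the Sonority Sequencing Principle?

/f/ is a voiceless fricative (sonority 3).
/g/ is a voiced stop (sonority 2).
/ʒ/ is a voiced fricative (sonority 4).
/f/→/g/: 3→2 (falls) — ok.
/g/→/ʒ/: 2→4 (does not fall) — violation.

1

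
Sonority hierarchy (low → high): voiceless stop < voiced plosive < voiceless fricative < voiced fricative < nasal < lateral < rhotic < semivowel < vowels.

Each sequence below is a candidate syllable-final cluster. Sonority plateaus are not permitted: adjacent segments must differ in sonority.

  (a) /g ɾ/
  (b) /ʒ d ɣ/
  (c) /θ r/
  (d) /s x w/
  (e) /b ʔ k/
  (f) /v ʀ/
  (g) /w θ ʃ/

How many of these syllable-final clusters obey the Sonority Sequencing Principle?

0

(a) sonority 2-7: ill-formed.
(b) sonority 4-2-4: ill-formed.
(c) sonority 3-7: ill-formed.
(d) sonority 3-3-8: ill-formed.
(e) sonority 2-1-1: ill-formed.
(f) sonority 4-7: ill-formed.
(g) sonority 8-3-3: ill-formed.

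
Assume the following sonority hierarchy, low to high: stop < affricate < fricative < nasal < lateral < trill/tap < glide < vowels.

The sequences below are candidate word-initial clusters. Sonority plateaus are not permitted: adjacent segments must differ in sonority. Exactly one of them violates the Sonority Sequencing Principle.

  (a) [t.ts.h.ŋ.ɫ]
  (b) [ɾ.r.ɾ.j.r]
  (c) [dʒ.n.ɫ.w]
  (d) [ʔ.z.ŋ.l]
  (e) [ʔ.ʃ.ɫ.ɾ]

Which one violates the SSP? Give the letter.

b

(a) [t.ts.h.ŋ.ɫ]: profile 1-2-3-4-5 — obeys.
(b) [ɾ.r.ɾ.j.r]: profile 6-6-6-7-6 — violates.
(c) [dʒ.n.ɫ.w]: profile 2-4-5-7 — obeys.
(d) [ʔ.z.ŋ.l]: profile 1-3-4-5 — obeys.
(e) [ʔ.ʃ.ɫ.ɾ]: profile 1-3-5-6 — obeys.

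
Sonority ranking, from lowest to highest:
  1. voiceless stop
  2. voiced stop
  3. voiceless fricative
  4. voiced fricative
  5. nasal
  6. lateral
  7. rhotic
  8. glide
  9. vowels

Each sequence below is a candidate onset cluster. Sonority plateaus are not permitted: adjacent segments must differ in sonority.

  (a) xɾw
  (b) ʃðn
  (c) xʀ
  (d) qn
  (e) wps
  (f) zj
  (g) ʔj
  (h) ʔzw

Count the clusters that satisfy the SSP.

(a) xɾw: profile 3-7-8 — obeys.
(b) ʃðn: profile 3-4-5 — obeys.
(c) xʀ: profile 3-7 — obeys.
(d) qn: profile 1-5 — obeys.
(e) wps: profile 8-1-3 — violates.
(f) zj: profile 4-8 — obeys.
(g) ʔj: profile 1-8 — obeys.
(h) ʔzw: profile 1-4-8 — obeys.

7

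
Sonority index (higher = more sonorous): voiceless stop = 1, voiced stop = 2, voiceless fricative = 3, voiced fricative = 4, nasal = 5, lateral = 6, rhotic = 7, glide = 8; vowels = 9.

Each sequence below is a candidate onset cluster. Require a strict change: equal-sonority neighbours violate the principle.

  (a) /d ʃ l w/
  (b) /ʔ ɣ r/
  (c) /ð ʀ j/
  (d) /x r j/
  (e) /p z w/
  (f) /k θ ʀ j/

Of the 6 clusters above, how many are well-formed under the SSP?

6

(a) 2-3-6-8 → obeys
(b) 1-4-7 → obeys
(c) 4-7-8 → obeys
(d) 3-7-8 → obeys
(e) 1-4-8 → obeys
(f) 1-3-7-8 → obeys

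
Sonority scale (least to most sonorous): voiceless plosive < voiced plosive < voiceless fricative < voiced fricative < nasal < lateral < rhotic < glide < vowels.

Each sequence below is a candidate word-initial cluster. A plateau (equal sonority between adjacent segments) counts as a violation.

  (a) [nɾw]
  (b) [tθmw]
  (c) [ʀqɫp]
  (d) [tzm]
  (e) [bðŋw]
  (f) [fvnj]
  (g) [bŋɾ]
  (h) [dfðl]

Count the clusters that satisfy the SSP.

7

(a) [nɾw]: profile 5-7-8 — obeys.
(b) [tθmw]: profile 1-3-5-8 — obeys.
(c) [ʀqɫp]: profile 7-1-6-1 — violates.
(d) [tzm]: profile 1-4-5 — obeys.
(e) [bðŋw]: profile 2-4-5-8 — obeys.
(f) [fvnj]: profile 3-4-5-8 — obeys.
(g) [bŋɾ]: profile 2-5-7 — obeys.
(h) [dfðl]: profile 2-3-4-6 — obeys.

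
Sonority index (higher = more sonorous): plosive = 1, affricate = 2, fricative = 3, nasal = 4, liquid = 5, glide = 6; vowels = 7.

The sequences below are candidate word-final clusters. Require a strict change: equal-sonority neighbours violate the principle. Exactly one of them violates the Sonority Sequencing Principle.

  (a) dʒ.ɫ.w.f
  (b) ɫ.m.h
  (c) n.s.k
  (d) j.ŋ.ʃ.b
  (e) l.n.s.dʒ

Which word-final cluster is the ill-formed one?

a

(a) 2-5-6-3 → violates
(b) 5-4-3 → obeys
(c) 4-3-1 → obeys
(d) 6-4-3-1 → obeys
(e) 5-4-3-2 → obeys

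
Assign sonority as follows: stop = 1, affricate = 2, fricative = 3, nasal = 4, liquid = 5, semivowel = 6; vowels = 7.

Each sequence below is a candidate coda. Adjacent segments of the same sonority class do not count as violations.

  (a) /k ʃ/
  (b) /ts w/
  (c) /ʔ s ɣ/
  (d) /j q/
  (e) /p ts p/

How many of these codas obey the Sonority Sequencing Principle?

1

(a) /k ʃ/: profile 1-3 — violates.
(b) /ts w/: profile 2-6 — violates.
(c) /ʔ s ɣ/: profile 1-3-3 — violates.
(d) /j q/: profile 6-1 — obeys.
(e) /p ts p/: profile 1-2-1 — violates.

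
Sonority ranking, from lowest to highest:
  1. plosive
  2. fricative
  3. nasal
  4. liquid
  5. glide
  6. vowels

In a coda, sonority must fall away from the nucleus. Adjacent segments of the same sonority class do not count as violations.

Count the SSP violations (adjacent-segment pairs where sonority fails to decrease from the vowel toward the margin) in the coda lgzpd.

1

/l/ — liquid, sonority 4.
/g/ — plosive, sonority 1.
/z/ — fricative, sonority 2.
/p/ — plosive, sonority 1.
/d/ — plosive, sonority 1.
/l/→/g/: 4→1 (falls) — ok.
/g/→/z/: 1→2 (does not fall) — violation.
/z/→/p/: 2→1 (falls) — ok.
/p/→/d/: 1→1 (plateau, allowed) — ok.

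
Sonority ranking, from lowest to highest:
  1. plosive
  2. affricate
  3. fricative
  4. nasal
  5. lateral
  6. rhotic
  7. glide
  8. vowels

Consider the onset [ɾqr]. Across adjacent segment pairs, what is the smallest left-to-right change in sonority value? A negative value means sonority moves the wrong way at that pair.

/ɾ/: rhotic = 6.
/q/: plosive = 1.
/r/: rhotic = 6.
/ɾ/→/q/: change -5.
/q/→/r/: change +5.
Minimum = -5.

-5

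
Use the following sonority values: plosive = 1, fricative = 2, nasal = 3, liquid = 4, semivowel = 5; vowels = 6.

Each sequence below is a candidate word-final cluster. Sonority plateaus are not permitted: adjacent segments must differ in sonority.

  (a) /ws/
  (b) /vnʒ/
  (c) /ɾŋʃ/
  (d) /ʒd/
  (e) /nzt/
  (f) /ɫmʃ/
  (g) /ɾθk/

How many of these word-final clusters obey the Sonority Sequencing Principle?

6

(a) /ws/: profile 5-2 — obeys.
(b) /vnʒ/: profile 2-3-2 — violates.
(c) /ɾŋʃ/: profile 4-3-2 — obeys.
(d) /ʒd/: profile 2-1 — obeys.
(e) /nzt/: profile 3-2-1 — obeys.
(f) /ɫmʃ/: profile 4-3-2 — obeys.
(g) /ɾθk/: profile 4-2-1 — obeys.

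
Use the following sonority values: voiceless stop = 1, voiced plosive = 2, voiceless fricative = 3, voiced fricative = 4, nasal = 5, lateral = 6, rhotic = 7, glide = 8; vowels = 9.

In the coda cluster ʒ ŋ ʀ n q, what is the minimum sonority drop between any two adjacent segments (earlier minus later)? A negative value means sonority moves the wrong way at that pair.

-2

/ʒ/ is a voiced fricative (sonority 4).
/ŋ/ is a nasal (sonority 5).
/ʀ/ is a rhotic (sonority 7).
/n/ is a nasal (sonority 5).
/q/ is a voiceless stop (sonority 1).
/ʒ/→/ŋ/: change -1.
/ŋ/→/ʀ/: change -2.
/ʀ/→/n/: change +2.
/n/→/q/: change +4.
Minimum = -2.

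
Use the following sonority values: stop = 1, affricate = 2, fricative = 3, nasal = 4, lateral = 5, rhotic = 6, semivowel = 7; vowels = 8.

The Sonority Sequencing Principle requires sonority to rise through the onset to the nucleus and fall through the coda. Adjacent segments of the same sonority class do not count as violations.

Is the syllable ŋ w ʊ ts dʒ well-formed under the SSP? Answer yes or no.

yes

Onset: /ŋ/ is a nasal (sonority 4), /w/ is a semivowel (sonority 7); then the nucleus /ʊ/ (sonority 8).
Onset profile 4-7-8 — rises to the nucleus.
Coda: /ts/ is an affricate (sonority 2), /dʒ/ is an affricate (sonority 2).
Coda profile 8-2-2 — falls from the nucleus.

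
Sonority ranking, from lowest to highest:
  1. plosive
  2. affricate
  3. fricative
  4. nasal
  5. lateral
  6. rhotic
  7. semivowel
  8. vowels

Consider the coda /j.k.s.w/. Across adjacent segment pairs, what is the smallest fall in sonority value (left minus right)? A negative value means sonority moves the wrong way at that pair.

-4

/j/ is a semivowel (sonority 7).
/k/ is a plosive (sonority 1).
/s/ is a fricative (sonority 3).
/w/ is a semivowel (sonority 7).
/j/→/k/: change +6.
/k/→/s/: change -2.
/s/→/w/: change -4.
Minimum = -4.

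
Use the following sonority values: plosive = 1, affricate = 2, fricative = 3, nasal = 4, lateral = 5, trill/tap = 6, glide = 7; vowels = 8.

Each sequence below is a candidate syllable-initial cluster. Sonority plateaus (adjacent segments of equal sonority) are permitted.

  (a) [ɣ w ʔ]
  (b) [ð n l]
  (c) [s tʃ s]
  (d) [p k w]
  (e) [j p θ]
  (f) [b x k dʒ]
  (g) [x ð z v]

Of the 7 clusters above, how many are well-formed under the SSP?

3

(a) [ɣ w ʔ]: profile 3-7-1 — violates.
(b) [ð n l]: profile 3-4-5 — obeys.
(c) [s tʃ s]: profile 3-2-3 — violates.
(d) [p k w]: profile 1-1-7 — obeys.
(e) [j p θ]: profile 7-1-3 — violates.
(f) [b x k dʒ]: profile 1-3-1-2 — violates.
(g) [x ð z v]: profile 3-3-3-3 — obeys.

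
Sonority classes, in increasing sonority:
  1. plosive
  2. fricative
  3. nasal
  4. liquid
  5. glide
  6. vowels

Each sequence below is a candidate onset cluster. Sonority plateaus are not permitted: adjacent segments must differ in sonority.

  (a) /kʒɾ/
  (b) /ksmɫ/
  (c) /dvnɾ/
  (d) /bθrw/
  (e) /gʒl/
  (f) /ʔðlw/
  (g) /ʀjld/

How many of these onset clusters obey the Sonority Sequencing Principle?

6

(a) /kʒɾ/: profile 1-2-4 — obeys.
(b) /ksmɫ/: profile 1-2-3-4 — obeys.
(c) /dvnɾ/: profile 1-2-3-4 — obeys.
(d) /bθrw/: profile 1-2-4-5 — obeys.
(e) /gʒl/: profile 1-2-4 — obeys.
(f) /ʔðlw/: profile 1-2-4-5 — obeys.
(g) /ʀjld/: profile 4-5-4-1 — violates.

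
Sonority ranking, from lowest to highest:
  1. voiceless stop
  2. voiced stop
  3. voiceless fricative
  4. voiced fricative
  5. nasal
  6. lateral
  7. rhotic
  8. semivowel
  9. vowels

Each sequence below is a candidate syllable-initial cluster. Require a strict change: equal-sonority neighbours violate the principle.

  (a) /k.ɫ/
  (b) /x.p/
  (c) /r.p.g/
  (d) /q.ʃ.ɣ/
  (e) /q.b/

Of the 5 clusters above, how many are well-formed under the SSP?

3

(a) sonority 1-6: well-formed.
(b) sonority 3-1: ill-formed.
(c) sonority 7-1-2: ill-formed.
(d) sonority 1-3-4: well-formed.
(e) sonority 1-2: well-formed.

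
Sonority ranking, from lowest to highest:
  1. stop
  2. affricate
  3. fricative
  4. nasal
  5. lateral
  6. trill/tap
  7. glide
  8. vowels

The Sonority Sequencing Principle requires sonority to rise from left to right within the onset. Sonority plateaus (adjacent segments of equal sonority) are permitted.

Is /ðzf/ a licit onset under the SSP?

/ð/ is a fricative (sonority 3).
/z/ is a fricative (sonority 3).
/f/ is a fricative (sonority 3).
The profile 3-3-3 is non-decreasing (plateaus allowed), so the onset satisfies the SSP.

yes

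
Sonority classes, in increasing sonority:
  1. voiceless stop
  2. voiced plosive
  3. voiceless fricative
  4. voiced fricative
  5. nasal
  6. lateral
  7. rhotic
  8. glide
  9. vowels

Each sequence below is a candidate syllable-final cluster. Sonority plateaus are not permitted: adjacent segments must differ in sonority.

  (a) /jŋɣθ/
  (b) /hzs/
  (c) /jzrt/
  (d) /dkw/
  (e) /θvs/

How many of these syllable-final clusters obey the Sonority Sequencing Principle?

1

(a) sonority 8-5-4-3: well-formed.
(b) sonority 3-4-3: ill-formed.
(c) sonority 8-4-7-1: ill-formed.
(d) sonority 2-1-8: ill-formed.
(e) sonority 3-4-3: ill-formed.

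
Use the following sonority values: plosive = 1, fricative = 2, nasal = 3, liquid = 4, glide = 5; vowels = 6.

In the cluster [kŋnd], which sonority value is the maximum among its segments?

3

/k/: plosive = 1.
/ŋ/: nasal = 3.
/n/: nasal = 3.
/d/: plosive = 1.
The maximum is 3.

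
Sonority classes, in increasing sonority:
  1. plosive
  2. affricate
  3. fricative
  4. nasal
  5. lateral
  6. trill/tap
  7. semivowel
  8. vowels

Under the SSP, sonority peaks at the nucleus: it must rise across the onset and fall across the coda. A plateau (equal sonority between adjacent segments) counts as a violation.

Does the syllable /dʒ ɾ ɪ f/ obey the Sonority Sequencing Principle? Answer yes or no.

Onset: /dʒ/ is an affricate (sonority 2), /ɾ/ is a trill/tap (sonority 6); then the nucleus /ɪ/ (sonority 8).
Onset profile 2-6-8 — rises to the nucleus.
Coda: /f/ is a fricative (sonority 3).
Coda profile 8-3 — falls from the nucleus.

yes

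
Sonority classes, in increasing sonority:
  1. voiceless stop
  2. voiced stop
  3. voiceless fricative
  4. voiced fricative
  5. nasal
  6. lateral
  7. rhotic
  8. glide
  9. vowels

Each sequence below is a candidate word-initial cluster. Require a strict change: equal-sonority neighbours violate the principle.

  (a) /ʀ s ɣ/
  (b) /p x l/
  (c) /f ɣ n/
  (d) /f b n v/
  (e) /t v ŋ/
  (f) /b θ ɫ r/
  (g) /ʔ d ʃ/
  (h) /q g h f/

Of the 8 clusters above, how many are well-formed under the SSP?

5

(a) 7-3-4 → violates
(b) 1-3-6 → obeys
(c) 3-4-5 → obeys
(d) 3-2-5-4 → violates
(e) 1-4-5 → obeys
(f) 2-3-6-7 → obeys
(g) 1-2-3 → obeys
(h) 1-2-3-3 → violates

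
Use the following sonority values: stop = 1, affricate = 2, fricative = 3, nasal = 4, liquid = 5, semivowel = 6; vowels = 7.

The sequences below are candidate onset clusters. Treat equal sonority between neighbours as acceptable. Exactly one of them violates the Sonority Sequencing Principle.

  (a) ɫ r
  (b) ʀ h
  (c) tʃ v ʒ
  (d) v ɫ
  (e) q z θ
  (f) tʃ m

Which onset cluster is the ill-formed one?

b

(a) ɫ r: profile 5-5 — obeys.
(b) ʀ h: profile 5-3 — violates.
(c) tʃ v ʒ: profile 2-3-3 — obeys.
(d) v ɫ: profile 3-5 — obeys.
(e) q z θ: profile 1-3-3 — obeys.
(f) tʃ m: profile 2-4 — obeys.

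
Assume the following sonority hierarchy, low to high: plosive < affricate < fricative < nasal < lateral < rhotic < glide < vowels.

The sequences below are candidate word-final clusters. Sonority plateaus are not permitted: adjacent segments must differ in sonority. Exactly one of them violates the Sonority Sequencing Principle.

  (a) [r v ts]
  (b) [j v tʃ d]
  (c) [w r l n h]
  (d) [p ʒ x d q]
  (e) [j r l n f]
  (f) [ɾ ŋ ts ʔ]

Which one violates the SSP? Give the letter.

(a) [r v ts]: profile 6-3-2 — obeys.
(b) [j v tʃ d]: profile 7-3-2-1 — obeys.
(c) [w r l n h]: profile 7-6-5-4-3 — obeys.
(d) [p ʒ x d q]: profile 1-3-3-1-1 — violates.
(e) [j r l n f]: profile 7-6-5-4-3 — obeys.
(f) [ɾ ŋ ts ʔ]: profile 6-4-2-1 — obeys.

d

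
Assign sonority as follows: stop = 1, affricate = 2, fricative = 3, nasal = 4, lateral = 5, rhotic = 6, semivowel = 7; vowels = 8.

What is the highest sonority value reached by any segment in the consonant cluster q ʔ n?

/q/: stop = 1.
/ʔ/: stop = 1.
/n/: nasal = 4.
The maximum is 4.

4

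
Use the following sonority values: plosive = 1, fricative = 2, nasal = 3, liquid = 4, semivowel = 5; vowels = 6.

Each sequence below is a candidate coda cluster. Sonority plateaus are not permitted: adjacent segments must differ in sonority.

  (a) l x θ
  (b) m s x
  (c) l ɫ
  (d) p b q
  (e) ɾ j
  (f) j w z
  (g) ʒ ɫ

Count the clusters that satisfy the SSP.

0

(a) 4-2-2 → violates
(b) 3-2-2 → violates
(c) 4-4 → violates
(d) 1-1-1 → violates
(e) 4-5 → violates
(f) 5-5-2 → violates
(g) 2-4 → violates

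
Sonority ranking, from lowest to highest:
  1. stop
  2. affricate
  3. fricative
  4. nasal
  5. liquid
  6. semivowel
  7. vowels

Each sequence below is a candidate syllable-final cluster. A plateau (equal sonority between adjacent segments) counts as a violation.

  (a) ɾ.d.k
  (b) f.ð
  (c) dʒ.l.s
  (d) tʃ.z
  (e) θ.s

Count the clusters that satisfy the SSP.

(a) ɾ.d.k: profile 5-1-1 — violates.
(b) f.ð: profile 3-3 — violates.
(c) dʒ.l.s: profile 2-5-3 — violates.
(d) tʃ.z: profile 2-3 — violates.
(e) θ.s: profile 3-3 — violates.

0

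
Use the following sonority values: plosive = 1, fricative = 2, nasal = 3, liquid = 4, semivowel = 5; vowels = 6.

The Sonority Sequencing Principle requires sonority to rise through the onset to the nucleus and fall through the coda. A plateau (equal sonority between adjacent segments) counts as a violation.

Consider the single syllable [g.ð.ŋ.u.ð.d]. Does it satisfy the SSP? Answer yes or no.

yes

Onset: /g/ is a plosive (sonority 1), /ð/ is a fricative (sonority 2), /ŋ/ is a nasal (sonority 3); then the nucleus /u/ (sonority 6).
Onset profile 1-2-3-6 — rises to the nucleus.
Coda: /ð/ is a fricative (sonority 2), /d/ is a plosive (sonority 1).
Coda profile 6-2-1 — falls from the nucleus.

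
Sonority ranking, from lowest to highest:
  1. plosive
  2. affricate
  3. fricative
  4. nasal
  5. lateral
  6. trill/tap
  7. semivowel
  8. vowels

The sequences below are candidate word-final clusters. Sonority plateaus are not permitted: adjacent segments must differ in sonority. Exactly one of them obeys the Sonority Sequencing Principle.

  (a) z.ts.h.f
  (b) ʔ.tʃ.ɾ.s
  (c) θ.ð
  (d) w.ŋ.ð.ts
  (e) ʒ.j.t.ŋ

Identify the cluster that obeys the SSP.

d

(a) 3-2-3-3 → violates
(b) 1-2-6-3 → violates
(c) 3-3 → violates
(d) 7-4-3-2 → obeys
(e) 3-7-1-4 → violates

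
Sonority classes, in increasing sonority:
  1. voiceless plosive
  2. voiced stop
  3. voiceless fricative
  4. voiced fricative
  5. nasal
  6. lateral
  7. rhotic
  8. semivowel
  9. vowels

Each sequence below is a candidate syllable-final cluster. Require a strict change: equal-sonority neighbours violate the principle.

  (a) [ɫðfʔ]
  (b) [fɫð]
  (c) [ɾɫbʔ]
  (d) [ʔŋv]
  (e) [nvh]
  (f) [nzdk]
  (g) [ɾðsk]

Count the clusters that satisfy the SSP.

5

(a) 6-4-3-1 → obeys
(b) 3-6-4 → violates
(c) 7-6-2-1 → obeys
(d) 1-5-4 → violates
(e) 5-4-3 → obeys
(f) 5-4-2-1 → obeys
(g) 7-4-3-1 → obeys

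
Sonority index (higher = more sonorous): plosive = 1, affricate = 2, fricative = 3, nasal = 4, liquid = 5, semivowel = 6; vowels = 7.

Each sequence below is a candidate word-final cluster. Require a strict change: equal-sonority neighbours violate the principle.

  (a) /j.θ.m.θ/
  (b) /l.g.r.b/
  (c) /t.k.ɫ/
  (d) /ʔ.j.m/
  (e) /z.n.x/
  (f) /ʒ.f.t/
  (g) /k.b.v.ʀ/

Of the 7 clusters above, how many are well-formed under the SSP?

(a) /j.θ.m.θ/: profile 6-3-4-3 — violates.
(b) /l.g.r.b/: profile 5-1-5-1 — violates.
(c) /t.k.ɫ/: profile 1-1-5 — violates.
(d) /ʔ.j.m/: profile 1-6-4 — violates.
(e) /z.n.x/: profile 3-4-3 — violates.
(f) /ʒ.f.t/: profile 3-3-1 — violates.
(g) /k.b.v.ʀ/: profile 1-1-3-5 — violates.

0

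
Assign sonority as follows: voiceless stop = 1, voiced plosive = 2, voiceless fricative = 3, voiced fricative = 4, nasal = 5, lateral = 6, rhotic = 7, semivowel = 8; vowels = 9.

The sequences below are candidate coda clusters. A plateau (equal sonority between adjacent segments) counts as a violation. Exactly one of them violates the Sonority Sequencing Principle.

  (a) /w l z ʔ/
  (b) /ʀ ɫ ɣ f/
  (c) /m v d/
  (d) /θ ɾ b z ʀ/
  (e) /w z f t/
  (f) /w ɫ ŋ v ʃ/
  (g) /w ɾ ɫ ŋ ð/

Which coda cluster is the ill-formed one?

d

(a) sonority 8-6-4-1: well-formed.
(b) sonority 7-6-4-3: well-formed.
(c) sonority 5-4-2: well-formed.
(d) sonority 3-7-2-4-7: ill-formed.
(e) sonority 8-4-3-1: well-formed.
(f) sonority 8-6-5-4-3: well-formed.
(g) sonority 8-7-6-5-4: well-formed.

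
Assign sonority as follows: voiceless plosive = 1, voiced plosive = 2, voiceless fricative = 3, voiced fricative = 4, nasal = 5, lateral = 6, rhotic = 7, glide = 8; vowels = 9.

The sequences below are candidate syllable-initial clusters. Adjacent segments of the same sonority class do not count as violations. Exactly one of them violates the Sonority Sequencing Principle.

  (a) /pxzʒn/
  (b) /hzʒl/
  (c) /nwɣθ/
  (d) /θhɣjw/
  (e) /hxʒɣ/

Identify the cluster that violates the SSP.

(a) /pxzʒn/: profile 1-3-4-4-5 — obeys.
(b) /hzʒl/: profile 3-4-4-6 — obeys.
(c) /nwɣθ/: profile 5-8-4-3 — violates.
(d) /θhɣjw/: profile 3-3-4-8-8 — obeys.
(e) /hxʒɣ/: profile 3-3-4-4 — obeys.

c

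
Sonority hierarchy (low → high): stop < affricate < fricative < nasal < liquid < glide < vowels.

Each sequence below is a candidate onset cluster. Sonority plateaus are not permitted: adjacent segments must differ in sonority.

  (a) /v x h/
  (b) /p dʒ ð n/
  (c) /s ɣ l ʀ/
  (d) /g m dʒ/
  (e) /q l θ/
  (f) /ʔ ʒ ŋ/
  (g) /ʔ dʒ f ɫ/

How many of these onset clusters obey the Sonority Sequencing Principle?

3

(a) /v x h/: profile 3-3-3 — violates.
(b) /p dʒ ð n/: profile 1-2-3-4 — obeys.
(c) /s ɣ l ʀ/: profile 3-3-5-5 — violates.
(d) /g m dʒ/: profile 1-4-2 — violates.
(e) /q l θ/: profile 1-5-3 — violates.
(f) /ʔ ʒ ŋ/: profile 1-3-4 — obeys.
(g) /ʔ dʒ f ɫ/: profile 1-2-3-5 — obeys.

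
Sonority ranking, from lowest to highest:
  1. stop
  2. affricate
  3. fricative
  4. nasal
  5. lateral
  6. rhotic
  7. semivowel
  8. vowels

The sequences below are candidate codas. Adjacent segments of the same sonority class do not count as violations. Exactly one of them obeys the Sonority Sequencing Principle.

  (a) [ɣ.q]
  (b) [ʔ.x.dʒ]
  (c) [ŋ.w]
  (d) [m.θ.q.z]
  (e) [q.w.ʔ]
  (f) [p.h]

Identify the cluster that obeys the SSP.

a

(a) sonority 3-1: well-formed.
(b) sonority 1-3-2: ill-formed.
(c) sonority 4-7: ill-formed.
(d) sonority 4-3-1-3: ill-formed.
(e) sonority 1-7-1: ill-formed.
(f) sonority 1-3: ill-formed.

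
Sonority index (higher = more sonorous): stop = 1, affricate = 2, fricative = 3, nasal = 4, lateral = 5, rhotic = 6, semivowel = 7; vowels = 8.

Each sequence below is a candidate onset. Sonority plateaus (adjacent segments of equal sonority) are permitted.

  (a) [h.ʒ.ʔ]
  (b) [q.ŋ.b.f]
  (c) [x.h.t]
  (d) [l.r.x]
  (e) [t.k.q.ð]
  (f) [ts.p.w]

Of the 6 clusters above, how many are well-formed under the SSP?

(a) 3-3-1 → violates
(b) 1-4-1-3 → violates
(c) 3-3-1 → violates
(d) 5-6-3 → violates
(e) 1-1-1-3 → obeys
(f) 2-1-7 → violates

1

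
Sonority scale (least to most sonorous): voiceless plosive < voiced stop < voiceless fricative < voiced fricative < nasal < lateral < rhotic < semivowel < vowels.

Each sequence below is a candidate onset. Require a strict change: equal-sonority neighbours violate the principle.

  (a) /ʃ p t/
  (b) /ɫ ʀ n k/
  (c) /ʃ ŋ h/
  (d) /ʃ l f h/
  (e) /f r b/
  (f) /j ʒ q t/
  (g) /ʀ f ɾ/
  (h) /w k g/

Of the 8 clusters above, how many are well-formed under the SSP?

0

(a) 3-1-1 → violates
(b) 6-7-5-1 → violates
(c) 3-5-3 → violates
(d) 3-6-3-3 → violates
(e) 3-7-2 → violates
(f) 8-4-1-1 → violates
(g) 7-3-7 → violates
(h) 8-1-2 → violates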